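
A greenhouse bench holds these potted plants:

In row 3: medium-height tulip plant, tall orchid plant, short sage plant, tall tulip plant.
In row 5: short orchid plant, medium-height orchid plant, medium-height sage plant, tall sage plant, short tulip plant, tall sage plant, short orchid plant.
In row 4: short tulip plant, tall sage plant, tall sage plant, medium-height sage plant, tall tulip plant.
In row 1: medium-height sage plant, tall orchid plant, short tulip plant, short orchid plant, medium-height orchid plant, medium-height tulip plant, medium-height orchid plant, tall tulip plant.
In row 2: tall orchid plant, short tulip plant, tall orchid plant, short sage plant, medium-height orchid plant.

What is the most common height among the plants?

tall

Counts by height: tall 11, short 9, medium-height 9.
The maximum is 11, held uniquely by tall.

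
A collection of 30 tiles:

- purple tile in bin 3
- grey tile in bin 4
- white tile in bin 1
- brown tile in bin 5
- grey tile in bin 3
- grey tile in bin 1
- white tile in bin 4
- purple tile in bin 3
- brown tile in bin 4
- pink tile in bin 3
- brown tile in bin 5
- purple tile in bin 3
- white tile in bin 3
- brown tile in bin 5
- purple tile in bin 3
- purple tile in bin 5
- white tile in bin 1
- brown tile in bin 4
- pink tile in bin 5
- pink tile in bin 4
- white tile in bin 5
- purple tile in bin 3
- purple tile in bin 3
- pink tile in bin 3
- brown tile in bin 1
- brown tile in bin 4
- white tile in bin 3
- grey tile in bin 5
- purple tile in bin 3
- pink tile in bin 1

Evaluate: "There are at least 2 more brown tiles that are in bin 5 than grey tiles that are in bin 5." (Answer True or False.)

brown tiles in bin 5: 3.
grey tiles in bin 5: 1.
The claim requires 3 − 1 = 2 ≥ 2, which holds.

True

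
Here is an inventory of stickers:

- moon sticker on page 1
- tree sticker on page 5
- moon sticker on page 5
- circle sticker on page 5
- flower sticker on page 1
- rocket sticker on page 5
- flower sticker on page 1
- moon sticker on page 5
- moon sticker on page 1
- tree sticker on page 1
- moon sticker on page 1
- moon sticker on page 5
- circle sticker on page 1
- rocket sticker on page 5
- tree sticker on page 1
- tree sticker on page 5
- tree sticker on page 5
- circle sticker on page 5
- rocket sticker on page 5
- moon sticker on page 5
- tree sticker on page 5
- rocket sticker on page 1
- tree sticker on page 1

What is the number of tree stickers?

7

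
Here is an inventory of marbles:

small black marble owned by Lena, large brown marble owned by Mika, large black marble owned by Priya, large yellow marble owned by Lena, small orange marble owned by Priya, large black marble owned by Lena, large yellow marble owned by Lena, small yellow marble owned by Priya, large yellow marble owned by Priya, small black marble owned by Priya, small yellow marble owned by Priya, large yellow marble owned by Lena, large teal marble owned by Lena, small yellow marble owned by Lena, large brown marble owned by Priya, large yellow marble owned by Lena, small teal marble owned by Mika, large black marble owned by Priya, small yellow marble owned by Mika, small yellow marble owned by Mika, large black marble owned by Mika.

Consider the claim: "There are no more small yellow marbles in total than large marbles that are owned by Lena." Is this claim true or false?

There are 5 small yellow marbles.
Count of large marbles owned by Lena: 6.
The claim requires 5 ≤ 6, which holds.

True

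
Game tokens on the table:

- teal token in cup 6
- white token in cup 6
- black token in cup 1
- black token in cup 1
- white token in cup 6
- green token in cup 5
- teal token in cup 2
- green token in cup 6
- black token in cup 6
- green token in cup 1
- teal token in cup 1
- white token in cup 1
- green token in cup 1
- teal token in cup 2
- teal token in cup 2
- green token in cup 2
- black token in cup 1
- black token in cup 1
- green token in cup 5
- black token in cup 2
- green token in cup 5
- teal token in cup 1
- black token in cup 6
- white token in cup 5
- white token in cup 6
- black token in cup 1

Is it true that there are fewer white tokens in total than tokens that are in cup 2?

There are 5 white tokens.
There are 5 tokens in cup 2.
The claim requires 5 < 5, which does not hold.

False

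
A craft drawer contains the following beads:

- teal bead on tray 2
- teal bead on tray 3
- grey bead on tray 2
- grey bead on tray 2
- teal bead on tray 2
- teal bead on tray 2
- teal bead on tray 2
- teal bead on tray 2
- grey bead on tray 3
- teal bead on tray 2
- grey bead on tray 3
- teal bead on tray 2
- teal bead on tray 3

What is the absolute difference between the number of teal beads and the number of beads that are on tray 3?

5

teal beads: 9. beads on tray 3: 4.
|9 − 4| = 9 − 4 = 5.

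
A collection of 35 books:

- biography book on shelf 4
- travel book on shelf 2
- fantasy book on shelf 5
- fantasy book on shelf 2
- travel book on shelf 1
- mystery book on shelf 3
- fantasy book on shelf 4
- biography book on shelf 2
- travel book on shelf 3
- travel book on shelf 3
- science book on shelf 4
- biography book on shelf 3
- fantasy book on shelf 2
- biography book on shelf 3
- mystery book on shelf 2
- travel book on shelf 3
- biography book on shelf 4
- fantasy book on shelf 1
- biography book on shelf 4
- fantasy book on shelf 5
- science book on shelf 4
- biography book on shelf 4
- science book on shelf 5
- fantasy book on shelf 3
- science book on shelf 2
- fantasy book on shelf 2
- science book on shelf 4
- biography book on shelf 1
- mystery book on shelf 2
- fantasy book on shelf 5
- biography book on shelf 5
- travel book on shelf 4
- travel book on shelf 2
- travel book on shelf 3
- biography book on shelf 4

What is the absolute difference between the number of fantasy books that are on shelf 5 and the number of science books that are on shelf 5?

fantasy books on shelf 5: 3. science books on shelf 5: 1.
|3 − 1| = 3 − 1 = 2.

2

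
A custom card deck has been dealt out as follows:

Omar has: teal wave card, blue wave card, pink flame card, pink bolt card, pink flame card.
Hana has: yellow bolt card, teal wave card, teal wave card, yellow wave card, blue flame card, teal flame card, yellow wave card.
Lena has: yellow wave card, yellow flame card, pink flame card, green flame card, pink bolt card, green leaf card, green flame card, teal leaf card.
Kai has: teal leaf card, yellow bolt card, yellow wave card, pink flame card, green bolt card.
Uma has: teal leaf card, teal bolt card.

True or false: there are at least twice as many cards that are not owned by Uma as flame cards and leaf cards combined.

|cards that are not owned by Uma| = 25.
flame cards: 9; leaf cards: 4; combined: 9 + 4 = 13.
The claim requires 25 ≥ 2 × 13 = 26, which does not hold.

False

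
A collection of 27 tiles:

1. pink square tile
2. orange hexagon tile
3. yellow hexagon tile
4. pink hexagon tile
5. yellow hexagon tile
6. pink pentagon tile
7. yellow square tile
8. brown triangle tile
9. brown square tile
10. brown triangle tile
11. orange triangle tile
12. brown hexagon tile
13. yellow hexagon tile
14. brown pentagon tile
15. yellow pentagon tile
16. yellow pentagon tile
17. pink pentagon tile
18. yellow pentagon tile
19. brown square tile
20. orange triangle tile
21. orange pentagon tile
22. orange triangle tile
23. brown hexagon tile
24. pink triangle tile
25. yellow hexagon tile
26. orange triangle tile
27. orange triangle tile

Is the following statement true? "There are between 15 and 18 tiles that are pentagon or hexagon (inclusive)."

True

There are 15 tiles that are pentagon or hexagon.
The claim requires 15 ≤ 15 ≤ 18, which holds.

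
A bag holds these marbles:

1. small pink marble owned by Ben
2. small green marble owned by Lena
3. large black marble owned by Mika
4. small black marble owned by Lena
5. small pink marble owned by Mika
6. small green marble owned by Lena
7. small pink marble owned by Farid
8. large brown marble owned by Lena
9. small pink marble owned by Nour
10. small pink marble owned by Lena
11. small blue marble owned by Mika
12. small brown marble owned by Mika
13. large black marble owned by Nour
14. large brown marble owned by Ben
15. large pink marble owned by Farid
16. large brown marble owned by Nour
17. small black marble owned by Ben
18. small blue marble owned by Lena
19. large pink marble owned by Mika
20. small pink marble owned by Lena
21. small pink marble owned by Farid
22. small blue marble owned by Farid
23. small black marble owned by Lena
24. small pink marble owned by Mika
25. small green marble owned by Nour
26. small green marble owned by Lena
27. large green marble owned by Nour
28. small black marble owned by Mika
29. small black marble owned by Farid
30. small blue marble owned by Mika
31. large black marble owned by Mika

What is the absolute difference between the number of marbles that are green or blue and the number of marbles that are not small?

0

marbles that are green or blue: 9. marbles that are not small: 9.
|9 − 9| = 9 − 9 = 0.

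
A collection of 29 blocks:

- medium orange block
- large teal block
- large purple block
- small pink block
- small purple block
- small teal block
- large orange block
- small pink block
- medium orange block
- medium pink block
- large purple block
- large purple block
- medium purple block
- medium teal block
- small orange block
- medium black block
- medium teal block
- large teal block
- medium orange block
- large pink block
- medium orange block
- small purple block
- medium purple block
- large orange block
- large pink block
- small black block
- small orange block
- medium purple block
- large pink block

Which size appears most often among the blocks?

Counts by size: medium 11, large 10, small 8.
The maximum is 11, held uniquely by medium.

medium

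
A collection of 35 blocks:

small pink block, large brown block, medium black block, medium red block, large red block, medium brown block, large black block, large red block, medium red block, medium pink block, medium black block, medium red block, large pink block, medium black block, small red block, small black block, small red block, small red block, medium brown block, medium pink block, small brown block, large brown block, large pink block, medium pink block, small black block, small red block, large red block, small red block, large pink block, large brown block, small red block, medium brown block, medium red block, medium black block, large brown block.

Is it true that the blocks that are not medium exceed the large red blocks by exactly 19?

blocks that are not medium: 21.
large red blocks: 3.
The claim requires 21 − 3 (= 18) to equal 19, which does not hold.

False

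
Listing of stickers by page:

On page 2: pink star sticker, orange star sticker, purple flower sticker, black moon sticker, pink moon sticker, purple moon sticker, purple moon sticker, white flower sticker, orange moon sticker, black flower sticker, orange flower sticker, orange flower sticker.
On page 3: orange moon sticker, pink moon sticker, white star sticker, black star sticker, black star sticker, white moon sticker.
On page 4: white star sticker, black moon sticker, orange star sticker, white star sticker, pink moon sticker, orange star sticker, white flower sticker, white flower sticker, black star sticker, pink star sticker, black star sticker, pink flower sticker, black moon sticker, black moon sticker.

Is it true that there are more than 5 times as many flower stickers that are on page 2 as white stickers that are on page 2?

flower stickers on page 2: 5.
white stickers on page 2: 1.
The claim requires 5 > 5 × 1 = 5, which does not hold.

False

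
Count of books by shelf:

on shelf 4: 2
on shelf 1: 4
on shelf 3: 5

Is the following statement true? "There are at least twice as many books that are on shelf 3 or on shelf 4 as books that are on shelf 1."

books on shelf 3 or on shelf 4: 7.
books on shelf 1: 4.
The claim requires 7 ≥ 2 × 4 = 8, which does not hold.

False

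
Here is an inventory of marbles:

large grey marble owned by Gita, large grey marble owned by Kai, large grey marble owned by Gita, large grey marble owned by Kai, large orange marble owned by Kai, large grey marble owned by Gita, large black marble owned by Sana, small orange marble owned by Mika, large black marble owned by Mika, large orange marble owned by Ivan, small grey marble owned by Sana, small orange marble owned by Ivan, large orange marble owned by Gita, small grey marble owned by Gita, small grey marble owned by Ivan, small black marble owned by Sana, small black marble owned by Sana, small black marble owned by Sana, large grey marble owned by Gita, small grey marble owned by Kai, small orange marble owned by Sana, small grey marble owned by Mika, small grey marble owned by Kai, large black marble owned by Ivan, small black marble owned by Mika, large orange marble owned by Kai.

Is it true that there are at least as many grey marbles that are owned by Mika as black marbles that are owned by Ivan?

|grey marbles owned by Mika| = 1.
|black marbles owned by Ivan| = 1.
The claim requires 1 ≥ 1, which holds.

True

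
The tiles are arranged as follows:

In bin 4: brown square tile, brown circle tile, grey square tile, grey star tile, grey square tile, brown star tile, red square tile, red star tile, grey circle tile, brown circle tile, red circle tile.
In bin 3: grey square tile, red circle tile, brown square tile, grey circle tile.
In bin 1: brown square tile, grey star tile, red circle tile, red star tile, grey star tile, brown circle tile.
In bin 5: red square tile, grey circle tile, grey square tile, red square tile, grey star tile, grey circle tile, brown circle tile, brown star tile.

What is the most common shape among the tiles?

circle

Counts by shape: circle 11, square 10, star 8.
The maximum is 11, held uniquely by circle.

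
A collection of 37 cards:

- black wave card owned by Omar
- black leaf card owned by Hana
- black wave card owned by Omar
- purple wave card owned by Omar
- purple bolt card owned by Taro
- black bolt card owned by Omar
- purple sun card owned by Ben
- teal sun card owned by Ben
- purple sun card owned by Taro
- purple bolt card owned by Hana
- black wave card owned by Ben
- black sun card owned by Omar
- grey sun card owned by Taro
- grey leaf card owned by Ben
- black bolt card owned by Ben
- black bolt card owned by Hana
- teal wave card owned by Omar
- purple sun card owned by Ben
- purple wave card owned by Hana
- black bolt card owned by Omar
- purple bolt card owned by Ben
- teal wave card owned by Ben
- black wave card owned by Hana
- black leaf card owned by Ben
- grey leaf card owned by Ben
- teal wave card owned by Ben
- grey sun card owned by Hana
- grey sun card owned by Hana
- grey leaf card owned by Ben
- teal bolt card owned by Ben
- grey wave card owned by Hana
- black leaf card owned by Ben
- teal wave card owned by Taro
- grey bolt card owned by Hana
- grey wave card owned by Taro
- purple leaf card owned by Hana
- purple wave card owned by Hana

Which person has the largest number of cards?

Ben

Counts by player: Ben→14, Hana→11, Omar→7, Taro→5.
The maximum is 14, held uniquely by Ben.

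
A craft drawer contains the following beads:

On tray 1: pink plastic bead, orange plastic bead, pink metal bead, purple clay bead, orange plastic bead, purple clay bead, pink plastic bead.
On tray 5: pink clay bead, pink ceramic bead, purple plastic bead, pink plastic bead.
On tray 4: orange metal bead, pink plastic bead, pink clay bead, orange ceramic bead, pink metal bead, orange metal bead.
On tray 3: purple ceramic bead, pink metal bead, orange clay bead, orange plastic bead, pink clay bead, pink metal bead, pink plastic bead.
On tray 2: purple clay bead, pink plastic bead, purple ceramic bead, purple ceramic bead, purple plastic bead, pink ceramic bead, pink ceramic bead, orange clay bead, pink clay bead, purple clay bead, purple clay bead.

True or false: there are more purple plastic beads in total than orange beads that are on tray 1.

|purple plastic beads| = 2.
|orange beads on tray 1| = 2.
The claim requires 2 > 2, which does not hold.

False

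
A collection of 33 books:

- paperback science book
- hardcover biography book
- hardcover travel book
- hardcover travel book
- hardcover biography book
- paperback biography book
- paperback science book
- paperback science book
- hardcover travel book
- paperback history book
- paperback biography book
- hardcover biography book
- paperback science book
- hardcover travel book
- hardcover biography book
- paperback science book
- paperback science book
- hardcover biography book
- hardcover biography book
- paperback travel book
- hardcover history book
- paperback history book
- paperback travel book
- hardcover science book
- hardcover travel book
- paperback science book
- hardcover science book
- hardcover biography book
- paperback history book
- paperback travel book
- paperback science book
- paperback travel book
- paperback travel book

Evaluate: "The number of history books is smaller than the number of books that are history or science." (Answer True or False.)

True

history books: 4.
books that are history or science: 14.
The claim requires 4 < 14, which holds.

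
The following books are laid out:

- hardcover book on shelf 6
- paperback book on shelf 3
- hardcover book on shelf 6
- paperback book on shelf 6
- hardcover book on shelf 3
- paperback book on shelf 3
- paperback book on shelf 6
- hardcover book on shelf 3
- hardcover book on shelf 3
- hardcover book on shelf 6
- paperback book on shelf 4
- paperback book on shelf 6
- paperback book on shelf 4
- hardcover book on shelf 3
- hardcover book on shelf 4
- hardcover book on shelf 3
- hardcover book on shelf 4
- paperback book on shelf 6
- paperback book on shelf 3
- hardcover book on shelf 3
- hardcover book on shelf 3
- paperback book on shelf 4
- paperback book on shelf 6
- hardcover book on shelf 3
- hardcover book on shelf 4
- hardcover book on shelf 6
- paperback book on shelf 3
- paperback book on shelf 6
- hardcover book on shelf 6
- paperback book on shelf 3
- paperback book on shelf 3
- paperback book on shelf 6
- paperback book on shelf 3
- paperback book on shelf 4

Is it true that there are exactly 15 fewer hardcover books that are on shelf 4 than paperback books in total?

True

hardcover books on shelf 4: 3.
paperback books: 18.
The claim requires 18 − 3 (= 15) to equal 15, which holds.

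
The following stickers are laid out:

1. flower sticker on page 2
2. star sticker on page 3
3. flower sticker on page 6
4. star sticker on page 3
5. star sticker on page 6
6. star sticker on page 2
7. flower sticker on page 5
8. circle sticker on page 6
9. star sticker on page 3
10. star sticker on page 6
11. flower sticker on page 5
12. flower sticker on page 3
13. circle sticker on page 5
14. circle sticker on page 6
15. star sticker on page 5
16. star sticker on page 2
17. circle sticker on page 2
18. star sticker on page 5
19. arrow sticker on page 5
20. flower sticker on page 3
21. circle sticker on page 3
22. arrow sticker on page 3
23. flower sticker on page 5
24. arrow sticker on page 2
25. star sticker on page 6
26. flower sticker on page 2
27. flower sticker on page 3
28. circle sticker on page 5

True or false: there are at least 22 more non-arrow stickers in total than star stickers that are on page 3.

True

There are 25 non-arrow stickers.
There are 3 star stickers on page 3.
The claim requires 25 − 3 = 22 ≥ 22, which holds.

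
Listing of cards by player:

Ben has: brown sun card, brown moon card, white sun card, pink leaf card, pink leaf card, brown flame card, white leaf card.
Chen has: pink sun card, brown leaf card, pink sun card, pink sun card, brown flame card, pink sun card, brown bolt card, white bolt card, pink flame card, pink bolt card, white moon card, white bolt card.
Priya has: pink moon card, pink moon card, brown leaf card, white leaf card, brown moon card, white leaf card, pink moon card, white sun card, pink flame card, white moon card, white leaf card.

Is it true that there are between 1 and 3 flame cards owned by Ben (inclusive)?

flame cards owned by Ben: 1.
The claim requires 1 ≤ 1 ≤ 3, which holds.

True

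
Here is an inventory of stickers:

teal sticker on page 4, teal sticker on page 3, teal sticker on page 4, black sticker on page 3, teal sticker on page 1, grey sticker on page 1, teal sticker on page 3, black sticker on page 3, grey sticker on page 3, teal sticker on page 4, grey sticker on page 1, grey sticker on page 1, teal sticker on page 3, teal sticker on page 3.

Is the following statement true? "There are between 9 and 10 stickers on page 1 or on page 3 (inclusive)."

False

|stickers on page 1 or on page 3| = 11.
The claim requires 9 ≤ 11 ≤ 10, which does not hold.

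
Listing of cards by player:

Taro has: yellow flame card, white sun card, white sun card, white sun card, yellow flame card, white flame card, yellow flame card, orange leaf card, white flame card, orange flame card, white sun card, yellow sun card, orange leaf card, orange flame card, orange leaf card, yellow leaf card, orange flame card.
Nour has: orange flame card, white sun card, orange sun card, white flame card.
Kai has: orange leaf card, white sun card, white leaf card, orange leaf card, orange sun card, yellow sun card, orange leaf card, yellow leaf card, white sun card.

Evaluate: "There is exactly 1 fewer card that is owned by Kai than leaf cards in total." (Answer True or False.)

Count of cards owned by Kai: 9.
There are 9 leaf cards.
The claim requires 9 − 9 (= 0) to equal 1, which does not hold.

False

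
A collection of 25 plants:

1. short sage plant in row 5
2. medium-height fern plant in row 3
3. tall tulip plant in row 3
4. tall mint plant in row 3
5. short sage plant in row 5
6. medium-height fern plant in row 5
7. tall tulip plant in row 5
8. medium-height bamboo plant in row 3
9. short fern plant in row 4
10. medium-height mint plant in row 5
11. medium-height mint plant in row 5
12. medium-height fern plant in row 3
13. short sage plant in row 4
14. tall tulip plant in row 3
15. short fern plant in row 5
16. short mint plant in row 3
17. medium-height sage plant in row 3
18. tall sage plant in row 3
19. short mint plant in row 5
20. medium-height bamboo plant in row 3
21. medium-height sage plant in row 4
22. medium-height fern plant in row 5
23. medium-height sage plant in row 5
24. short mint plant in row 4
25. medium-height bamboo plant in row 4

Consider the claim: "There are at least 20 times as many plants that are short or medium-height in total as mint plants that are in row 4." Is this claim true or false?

True

plants that are short or medium-height: 20.
mint plants in row 4: 1.
The claim requires 20 ≥ 20 × 1 = 20, which holds.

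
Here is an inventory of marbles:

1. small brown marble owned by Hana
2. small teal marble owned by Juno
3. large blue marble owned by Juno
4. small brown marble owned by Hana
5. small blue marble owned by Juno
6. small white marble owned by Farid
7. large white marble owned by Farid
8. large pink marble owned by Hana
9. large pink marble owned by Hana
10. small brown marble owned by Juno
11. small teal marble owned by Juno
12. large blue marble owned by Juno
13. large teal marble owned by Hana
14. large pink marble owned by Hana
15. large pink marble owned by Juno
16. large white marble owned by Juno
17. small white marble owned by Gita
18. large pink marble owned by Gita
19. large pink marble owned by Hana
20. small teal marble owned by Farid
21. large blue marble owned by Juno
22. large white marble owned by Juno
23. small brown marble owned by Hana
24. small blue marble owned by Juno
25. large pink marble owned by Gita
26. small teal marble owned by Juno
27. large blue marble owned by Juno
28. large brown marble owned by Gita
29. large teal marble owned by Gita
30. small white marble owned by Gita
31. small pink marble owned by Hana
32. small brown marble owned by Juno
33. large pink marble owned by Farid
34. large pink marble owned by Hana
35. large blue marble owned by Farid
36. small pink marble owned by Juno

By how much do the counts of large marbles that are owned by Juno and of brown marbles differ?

large marbles owned by Juno: 7. brown marbles: 6.
|7 − 6| = 7 − 6 = 1.

1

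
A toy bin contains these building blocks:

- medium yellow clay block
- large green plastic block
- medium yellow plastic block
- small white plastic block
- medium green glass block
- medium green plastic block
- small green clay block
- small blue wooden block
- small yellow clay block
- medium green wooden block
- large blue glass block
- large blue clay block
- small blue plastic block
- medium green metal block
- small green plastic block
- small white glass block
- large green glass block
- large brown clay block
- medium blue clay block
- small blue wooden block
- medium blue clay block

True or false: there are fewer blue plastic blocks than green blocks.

True

|blue plastic blocks| = 1.
|green blocks| = 8.
The claim requires 1 < 8, which holds.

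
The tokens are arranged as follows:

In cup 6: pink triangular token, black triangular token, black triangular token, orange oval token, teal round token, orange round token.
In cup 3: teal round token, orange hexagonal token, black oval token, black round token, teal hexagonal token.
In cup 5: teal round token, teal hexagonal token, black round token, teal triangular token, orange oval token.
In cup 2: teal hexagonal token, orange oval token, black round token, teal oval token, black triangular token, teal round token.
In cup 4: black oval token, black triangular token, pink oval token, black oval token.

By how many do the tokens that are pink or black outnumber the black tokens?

2

tokens that are pink or black: 12.
black tokens: 10.
12 − 10 = 2.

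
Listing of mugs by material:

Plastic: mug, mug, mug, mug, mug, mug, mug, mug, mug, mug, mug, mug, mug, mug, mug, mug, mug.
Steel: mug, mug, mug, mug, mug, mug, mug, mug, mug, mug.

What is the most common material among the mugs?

Counts by material: plastic 17, steel 10.
The maximum is 17, held uniquely by plastic.

plastic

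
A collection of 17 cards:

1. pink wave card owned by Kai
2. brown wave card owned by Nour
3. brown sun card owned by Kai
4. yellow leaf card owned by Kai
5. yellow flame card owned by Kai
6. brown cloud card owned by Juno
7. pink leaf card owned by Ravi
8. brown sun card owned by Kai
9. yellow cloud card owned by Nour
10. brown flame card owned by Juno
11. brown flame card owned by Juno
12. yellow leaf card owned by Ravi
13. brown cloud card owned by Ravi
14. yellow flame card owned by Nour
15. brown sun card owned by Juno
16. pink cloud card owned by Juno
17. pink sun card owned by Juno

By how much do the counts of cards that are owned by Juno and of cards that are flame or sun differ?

2

cards owned by Juno: 6. cards that are flame or sun: 8.
|6 − 8| = 8 − 6 = 2.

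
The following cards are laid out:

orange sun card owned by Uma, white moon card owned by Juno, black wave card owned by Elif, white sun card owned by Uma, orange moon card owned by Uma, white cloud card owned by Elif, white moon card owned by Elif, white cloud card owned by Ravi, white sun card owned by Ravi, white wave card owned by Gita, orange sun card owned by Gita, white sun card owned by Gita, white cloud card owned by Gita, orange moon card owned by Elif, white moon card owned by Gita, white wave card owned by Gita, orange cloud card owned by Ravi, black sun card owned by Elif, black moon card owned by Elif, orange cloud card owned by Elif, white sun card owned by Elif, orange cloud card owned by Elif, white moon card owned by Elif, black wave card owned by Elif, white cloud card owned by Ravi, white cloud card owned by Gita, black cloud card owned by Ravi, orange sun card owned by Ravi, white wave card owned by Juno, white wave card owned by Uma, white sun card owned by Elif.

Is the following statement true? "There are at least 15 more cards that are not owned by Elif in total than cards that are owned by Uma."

|cards that are not owned by Elif| = 19.
|cards owned by Uma| = 4.
The claim requires 19 − 4 = 15 ≥ 15, which holds.

True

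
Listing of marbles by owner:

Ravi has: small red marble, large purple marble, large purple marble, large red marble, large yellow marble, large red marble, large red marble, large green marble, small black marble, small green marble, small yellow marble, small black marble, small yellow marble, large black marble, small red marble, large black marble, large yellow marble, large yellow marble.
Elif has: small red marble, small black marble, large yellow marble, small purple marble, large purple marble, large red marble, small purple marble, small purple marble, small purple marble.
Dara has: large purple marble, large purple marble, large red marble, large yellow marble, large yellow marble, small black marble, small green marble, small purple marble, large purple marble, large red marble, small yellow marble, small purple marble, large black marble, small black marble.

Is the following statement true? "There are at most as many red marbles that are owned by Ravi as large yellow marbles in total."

True

Count of red marbles owned by Ravi: 5.
There are 6 large yellow marbles.
The claim requires 5 ≤ 6, which holds.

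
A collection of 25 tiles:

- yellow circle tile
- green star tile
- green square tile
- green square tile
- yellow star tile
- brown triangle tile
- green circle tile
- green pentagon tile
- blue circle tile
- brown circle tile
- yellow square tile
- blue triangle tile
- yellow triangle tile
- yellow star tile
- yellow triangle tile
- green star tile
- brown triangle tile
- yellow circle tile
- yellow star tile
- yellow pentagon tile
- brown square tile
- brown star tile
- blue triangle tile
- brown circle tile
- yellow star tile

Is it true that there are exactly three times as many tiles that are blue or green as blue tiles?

True

tiles that are blue or green: 9.
blue tiles: 3.
The claim requires 9 = 3 × 3 = 9, which holds.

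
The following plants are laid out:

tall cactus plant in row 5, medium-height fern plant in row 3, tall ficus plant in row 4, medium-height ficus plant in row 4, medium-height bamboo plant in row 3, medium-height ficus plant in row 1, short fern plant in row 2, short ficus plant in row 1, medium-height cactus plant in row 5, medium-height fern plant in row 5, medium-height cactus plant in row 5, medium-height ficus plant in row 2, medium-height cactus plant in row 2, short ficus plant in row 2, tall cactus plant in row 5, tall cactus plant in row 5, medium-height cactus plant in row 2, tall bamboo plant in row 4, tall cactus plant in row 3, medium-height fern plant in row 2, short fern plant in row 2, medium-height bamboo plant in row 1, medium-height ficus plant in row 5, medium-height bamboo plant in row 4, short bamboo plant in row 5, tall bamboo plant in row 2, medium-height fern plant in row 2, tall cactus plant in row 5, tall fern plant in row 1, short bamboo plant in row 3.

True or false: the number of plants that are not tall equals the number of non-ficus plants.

False

plants that are not tall: 21.
non-ficus plants: 23.
The claim requires 21 = 23, which does not hold.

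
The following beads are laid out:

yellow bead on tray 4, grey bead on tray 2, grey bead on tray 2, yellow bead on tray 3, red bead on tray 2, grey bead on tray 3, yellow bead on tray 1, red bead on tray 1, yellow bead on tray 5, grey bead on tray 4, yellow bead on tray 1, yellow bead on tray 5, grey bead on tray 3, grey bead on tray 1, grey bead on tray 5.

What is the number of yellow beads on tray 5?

2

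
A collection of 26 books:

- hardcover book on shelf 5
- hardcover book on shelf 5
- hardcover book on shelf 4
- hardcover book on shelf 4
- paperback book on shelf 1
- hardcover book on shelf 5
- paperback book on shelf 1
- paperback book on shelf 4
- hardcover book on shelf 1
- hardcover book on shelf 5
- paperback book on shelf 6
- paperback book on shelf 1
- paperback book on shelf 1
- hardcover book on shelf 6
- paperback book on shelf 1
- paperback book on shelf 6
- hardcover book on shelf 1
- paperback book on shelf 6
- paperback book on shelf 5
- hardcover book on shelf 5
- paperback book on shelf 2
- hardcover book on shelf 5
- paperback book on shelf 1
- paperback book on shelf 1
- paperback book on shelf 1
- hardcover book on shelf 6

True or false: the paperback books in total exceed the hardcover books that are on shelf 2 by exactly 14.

|paperback books| = 14.
|hardcover books on shelf 2| = 0.
The claim requires 14 − 0 (= 14) to equal 14, which holds.

True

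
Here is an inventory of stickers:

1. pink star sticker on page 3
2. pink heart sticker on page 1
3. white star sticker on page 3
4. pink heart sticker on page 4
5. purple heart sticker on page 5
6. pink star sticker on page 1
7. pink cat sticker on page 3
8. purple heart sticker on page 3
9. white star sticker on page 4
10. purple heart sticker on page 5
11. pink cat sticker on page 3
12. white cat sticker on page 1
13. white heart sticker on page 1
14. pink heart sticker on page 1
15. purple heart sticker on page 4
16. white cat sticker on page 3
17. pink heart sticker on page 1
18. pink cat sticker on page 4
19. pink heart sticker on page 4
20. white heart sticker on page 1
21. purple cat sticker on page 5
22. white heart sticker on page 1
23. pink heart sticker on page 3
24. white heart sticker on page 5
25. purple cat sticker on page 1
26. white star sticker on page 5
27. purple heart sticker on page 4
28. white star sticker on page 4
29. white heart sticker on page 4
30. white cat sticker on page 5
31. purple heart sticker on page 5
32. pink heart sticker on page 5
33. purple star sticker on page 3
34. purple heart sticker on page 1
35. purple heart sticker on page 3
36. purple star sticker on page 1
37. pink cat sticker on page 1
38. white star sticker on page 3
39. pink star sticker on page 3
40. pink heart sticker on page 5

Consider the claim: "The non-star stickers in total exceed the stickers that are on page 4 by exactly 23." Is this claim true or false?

False

|non-star stickers| = 30.
|stickers on page 4| = 8.
The claim requires 30 − 8 (= 22) to equal 23, which does not hold.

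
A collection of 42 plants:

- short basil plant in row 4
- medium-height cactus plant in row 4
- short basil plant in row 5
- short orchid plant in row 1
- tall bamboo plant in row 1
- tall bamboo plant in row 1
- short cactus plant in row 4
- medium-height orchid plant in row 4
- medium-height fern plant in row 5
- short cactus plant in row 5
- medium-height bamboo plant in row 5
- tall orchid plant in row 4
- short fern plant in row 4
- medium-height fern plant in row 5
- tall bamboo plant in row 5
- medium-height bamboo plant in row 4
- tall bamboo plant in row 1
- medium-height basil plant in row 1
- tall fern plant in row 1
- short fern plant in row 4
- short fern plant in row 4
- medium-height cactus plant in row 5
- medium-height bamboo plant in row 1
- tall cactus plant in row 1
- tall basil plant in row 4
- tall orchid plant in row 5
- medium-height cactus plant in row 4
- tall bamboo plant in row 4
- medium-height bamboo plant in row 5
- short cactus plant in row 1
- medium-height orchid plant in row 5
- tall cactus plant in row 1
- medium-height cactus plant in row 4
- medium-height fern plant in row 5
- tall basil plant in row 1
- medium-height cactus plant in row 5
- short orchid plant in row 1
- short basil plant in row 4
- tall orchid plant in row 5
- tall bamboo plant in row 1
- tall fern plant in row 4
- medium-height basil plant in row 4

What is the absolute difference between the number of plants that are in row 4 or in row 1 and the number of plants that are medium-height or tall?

plants in row 4 or in row 1: 29. plants that are medium-height or tall: 31.
|29 − 31| = 31 − 29 = 2.

2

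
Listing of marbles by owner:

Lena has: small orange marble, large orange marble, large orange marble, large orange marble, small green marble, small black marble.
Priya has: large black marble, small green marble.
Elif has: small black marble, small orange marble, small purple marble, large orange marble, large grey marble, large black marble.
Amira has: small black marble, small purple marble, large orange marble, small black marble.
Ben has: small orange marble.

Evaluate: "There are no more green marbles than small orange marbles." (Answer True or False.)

|green marbles| = 2.
|small orange marbles| = 3.
The claim requires 2 ≤ 3, which holds.

True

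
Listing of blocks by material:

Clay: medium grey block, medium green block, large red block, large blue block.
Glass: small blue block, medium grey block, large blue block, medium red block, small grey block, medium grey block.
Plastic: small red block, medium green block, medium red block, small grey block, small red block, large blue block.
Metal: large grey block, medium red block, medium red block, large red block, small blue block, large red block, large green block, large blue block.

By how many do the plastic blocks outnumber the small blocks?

plastic blocks: 6.
small blocks: 6.
6 − 6 = 0.

0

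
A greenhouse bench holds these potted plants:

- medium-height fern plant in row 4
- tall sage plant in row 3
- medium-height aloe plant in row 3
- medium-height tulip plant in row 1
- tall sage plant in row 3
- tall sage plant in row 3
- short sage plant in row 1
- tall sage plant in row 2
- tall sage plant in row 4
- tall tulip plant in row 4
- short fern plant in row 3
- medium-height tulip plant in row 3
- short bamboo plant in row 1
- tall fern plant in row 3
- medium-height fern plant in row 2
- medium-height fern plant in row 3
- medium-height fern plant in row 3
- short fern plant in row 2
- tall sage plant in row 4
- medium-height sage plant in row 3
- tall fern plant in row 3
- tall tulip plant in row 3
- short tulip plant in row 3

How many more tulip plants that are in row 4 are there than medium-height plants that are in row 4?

0

tulip plants in row 4: 1.
medium-height plants in row 4: 1.
1 − 1 = 0.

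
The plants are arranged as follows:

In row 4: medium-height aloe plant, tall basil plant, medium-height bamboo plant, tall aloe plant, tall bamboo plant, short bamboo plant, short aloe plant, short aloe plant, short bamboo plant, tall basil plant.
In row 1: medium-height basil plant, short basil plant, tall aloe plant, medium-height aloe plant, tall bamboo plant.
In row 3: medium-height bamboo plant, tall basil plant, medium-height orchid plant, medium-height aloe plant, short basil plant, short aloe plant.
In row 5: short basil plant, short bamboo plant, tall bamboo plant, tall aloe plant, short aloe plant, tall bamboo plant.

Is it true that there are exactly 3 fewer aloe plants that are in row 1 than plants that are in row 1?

True

aloe plants in row 1: 2.
plants in row 1: 5.
The claim requires 5 − 2 (= 3) to equal 3, which holds.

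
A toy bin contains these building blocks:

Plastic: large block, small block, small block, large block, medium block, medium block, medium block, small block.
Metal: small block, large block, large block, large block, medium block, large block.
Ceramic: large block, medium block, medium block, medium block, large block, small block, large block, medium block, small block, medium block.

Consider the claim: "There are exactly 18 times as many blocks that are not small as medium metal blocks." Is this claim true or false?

|blocks that are not small| = 18.
|medium metal blocks| = 1.
The claim requires 18 = 18 × 1 = 18, which holds.

True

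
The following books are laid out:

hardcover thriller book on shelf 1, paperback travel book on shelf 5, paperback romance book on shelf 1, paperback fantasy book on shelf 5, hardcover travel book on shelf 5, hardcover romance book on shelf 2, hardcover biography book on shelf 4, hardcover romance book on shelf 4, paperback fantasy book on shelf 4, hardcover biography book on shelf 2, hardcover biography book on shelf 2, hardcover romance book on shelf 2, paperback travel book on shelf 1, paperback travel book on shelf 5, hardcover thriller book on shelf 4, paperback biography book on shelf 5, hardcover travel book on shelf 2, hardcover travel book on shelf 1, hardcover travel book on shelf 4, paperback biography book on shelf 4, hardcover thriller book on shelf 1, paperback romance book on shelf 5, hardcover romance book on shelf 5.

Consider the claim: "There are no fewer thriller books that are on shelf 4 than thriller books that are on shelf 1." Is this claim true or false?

|thriller books on shelf 4| = 1.
|thriller books on shelf 1| = 2.
The claim requires 1 ≥ 2, which does not hold.

False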